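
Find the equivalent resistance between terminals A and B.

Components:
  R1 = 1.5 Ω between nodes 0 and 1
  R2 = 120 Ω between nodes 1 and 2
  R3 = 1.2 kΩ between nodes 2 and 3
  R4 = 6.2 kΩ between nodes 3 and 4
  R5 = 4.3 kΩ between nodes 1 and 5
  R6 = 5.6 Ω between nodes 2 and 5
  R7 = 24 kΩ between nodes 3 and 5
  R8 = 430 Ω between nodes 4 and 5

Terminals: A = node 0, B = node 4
The network is not a plain series/parallel combination. Inject a 1 A test current into terminal A (node 0) and return it from terminal B (node 4); then R_eq = V_A / (1 A).
Nodal analysis, taking node 4 as the 0 V reference.
Current source I_test pushes 1 A into node 0 and draws it out of node 4.
KCL at each unknown node (sum of currents leaving = 0; resistances in Ω):
  Node 0: (V_0 - V_1)/1.5 - 1 = 0
  Node 1: (V_1 - V_0)/1.5 + (V_1 - V_2)/120 + (V_1 - V_5)/4300 = 0
  Node 2: (V_2 - V_1)/120 + (V_2 - V_3)/1200 + (V_2 - V_5)/5.6 = 0
  Node 3: (V_3 - V_2)/1200 + (V_3 - 0)/6200 + (V_3 - V_5)/24000 = 0
  Node 5: (V_5 - V_1)/4300 + (V_5 - V_2)/5.6 + (V_5 - V_3)/24000 + (V_5 - 0)/430 = 0
Collecting terms (coefficients in siemens):
  0.6667·V_0 - 0.6667·V_1 = 1
  0.6752·V_1 - 0.6667·V_0 - 0.008333·V_2 - 0.0002326·V_5 = 0
  0.1877·V_2 - 0.008333·V_1 - 0.0008333·V_3 - 0.1786·V_5 = 0
  0.001036·V_3 - 0.0008333·V_2 - 0.00004167·V_5 = 0
  0.1812·V_5 - 0.0002326·V_1 - 0.1786·V_2 - 0.00004167·V_3 = 0
Solving these 5 simultaneous equations (Gaussian elimination) gives:
  V_0 = 529.2 V, V_1 = 527.7 V, V_2 = 411.1 V, V_3 = 346.9 V
  V_5 = 405.9 V
R_eq = V_0 / 1 A = 529.2 Ω

Final answer: 529.2 Ω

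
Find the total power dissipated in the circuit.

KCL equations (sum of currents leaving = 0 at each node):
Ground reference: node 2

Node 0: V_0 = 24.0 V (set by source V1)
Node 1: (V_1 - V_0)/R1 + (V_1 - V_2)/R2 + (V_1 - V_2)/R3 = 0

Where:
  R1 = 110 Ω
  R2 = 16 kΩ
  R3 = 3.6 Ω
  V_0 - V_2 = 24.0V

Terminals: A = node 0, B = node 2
Nodal analysis, taking node 2 as the 0 V reference.
Source V1 fixes V_0 = 24 V.
KCL at each unknown node (sum of currents leaving = 0; resistances in Ω):
  Node 1: (V_1 - 24)/110 + (V_1 - 0)/16000 + (V_1 - 0)/3.6 = 0
Collecting terms: 0.2869 × V_1 = 0.2182  =>  V_1 = 0.7604 V
Power in each resistor, P = (ΔV)²/R:
  P_R1 = (24 - 0.7604)²/110 = 4.91 W
  P_R2 = (0.7604 - 0)²/16000 = 0.00003614 W
  P_R3 = (0.7604 - 0)²/3.6 = 0.1606 W
P_total = P_R1 + P_R2 + P_R3 = 5.07 W

Final answer: 5.07 W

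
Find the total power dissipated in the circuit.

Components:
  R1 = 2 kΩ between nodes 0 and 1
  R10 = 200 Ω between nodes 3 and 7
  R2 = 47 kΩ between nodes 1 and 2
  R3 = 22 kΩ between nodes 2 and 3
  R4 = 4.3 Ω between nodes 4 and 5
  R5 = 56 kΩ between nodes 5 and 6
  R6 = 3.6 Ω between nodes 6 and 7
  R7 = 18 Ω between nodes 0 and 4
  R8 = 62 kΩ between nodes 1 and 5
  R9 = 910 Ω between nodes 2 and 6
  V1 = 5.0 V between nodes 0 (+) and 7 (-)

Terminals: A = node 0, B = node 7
Nodal analysis, taking node 7 as the 0 V reference.
Source V1 fixes V_0 = 5 V.
KCL at each unknown node (sum of currents leaving = 0; resistances in Ω):
  Node 1: (V_1 - 5)/2000 + (V_1 - V_2)/47000 + (V_1 - V_5)/62000 = 0
  Node 2: (V_2 - V_1)/47000 + (V_2 - V_3)/22000 + (V_2 - V_6)/910 = 0
  Node 3: (V_3 - V_2)/22000 + (V_3 - 0)/200 = 0
  Node 4: (V_4 - V_5)/4.3 + (V_4 - 5)/18 = 0
  Node 5: (V_5 - V_4)/4.3 + (V_5 - V_6)/56000 + (V_5 - V_1)/62000 = 0
  Node 6: (V_6 - V_5)/56000 + (V_6 - 0)/3.6 + (V_6 - V_2)/910 = 0
Collecting terms (coefficients in siemens):
  0.0005374·V_1 - 0.00002128·V_2 - 0.00001613·V_5 = 0.0025
  0.001166·V_2 - 0.00002128·V_1 - 0.00004545·V_3 - 0.001099·V_6 = 0
  0.005045·V_3 - 0.00004545·V_2 = 0
  0.2881·V_4 - 0.2326·V_5 = 0.2778
  0.2326·V_5 - 0.00001613·V_1 - 0.2326·V_4 - 0.00001786·V_6 = 0
  0.2789·V_6 - 0.001099·V_2 - 0.00001786·V_5 = 0
Solving these 6 simultaneous equations (Gaussian elimination) gives:
  V_1 = 4.805 V, V_2 = 0.08838 V, V_3 = 0.0007962 V, V_4 = 4.998 V
  V_5 = 4.998 V, V_6 = 0.0006682 V
Power in each resistor, P = (ΔV)²/R:
  P_R1 = (5 - 4.805)²/2000 = 0.00001892 W
  P_R2 = (4.805 - 0.08838)²/47000 = 0.0004734 W
  P_R3 = (0.08838 - 0.0007962)²/22000 = 0.0000003487 W
  P_R4 = (4.998 - 4.998)²/4.3 = 0.00000003667 W
  P_R5 = (4.998 - 0.0006682)²/56000 = 0.0004459 W
  P_R6 = (0.0006682 - 0)²/3.6 = 0.000000124 W
  P_R7 = (5 - 4.998)²/18 = 0.0000001535 W
  P_R8 = (4.805 - 4.998)²/62000 = 0.0000005974 W
  P_R9 = (0.08838 - 0.0006682)²/910 = 0.000008454 W
  P_R10 = (0.0007962 - 0)²/200 = 0.00000000317 W
P_total = P_R1 + P_R2 + P_R3 + P_R4 + P_R5 + P_R6 + P_R7 + P_R8 + P_R9 + P_R10 = 0.000948 W

Final answer: 0.000948 W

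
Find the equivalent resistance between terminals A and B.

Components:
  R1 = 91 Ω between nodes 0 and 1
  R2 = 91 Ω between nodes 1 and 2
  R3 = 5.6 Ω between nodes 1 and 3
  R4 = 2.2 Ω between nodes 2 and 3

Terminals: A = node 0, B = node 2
Reduce the network between node 0 (A) and node 2 (B) by series/parallel combination:
  Rs1 = R3 + R4 (series, joined only at node 3) = 5.6 + 2.2 = 7.8 Ω
  Rp1 = R2 ‖ Rs1 (parallel, both between nodes 1 and 2) = 1/(1/91 + 1/7.8) = 7.184 Ω
  Rs2 = R1 + Rp1 (series, joined only at node 1) = 91 + 7.184 = 98.18 Ω
R_eq = 98.18 Ω

Final answer: 98.18 Ω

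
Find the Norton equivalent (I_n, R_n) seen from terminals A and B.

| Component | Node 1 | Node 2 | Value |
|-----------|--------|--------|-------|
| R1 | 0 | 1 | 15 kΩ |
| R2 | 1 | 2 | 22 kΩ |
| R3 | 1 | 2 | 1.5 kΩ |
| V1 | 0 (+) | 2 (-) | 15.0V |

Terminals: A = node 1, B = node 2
Find the Thévenin equivalent first; then I_n = V_th/R_th and R_n = R_th.
Step 1 — V_th is the open-circuit voltage V_A - V_B (nothing connected across the terminals).
Nodal analysis, taking node 2 as the 0 V reference.
Source V1 fixes V_0 = 15 V.
KCL at each unknown node (sum of currents leaving = 0; resistances in Ω):
  Node 1: (V_1 - 15)/15000 + (V_1 - 0)/22000 + (V_1 - 0)/1500 = 0
Collecting terms: 0.0007788 × V_1 = 0.001  =>  V_1 = 1.284 V
V_th = V_1 - V_2 = 1.284 - 0 = 1.284 V
Step 2 — R_th: zero the source — replace V1 by a short circuit (node 2 merges into node 0) — and find the resistance seen between A (node 1) and B (node 0).
Reduce the network between node 1 (A) and node 0 (B) by series/parallel combination:
  Rp1 = R1 ‖ R2 ‖ R3 (parallel, all between nodes 0 and 1) = 1/(1/15000 + 1/22000 + 1/1500) = 1284 Ω
R_th = 1.284 kΩ
I_n = V_th/R_th = 1.284/1284 = 0.001 A, and R_n = R_th = 1.284 kΩ

Final answer: I_n = 0.001 A, R_n = 1.284 kΩ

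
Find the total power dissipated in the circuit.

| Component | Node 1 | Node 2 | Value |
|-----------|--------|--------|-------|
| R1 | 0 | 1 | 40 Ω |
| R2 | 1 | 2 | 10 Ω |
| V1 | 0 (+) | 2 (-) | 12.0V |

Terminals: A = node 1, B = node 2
Nodal analysis, taking node 2 as the 0 V reference.
Source V1 fixes V_0 = 12 V.
KCL at each unknown node (sum of currents leaving = 0; resistances in Ω):
  Node 1: (V_1 - 12)/40 + (V_1 - 0)/10 = 0
Collecting terms: 0.125 × V_1 = 0.3  =>  V_1 = 2.4 V
Power in each resistor, P = (ΔV)²/R:
  P_R1 = (12 - 2.4)²/40 = 2.304 W
  P_R2 = (2.4 - 0)²/10 = 0.576 W
P_total = P_R1 + P_R2 = 2.88 W

Final answer: 2.88 W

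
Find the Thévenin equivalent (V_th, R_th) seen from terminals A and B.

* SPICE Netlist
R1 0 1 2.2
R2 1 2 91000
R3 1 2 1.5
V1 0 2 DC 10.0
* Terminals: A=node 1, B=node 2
Step 1 — V_th is the open-circuit voltage V_A - V_B (nothing connected across the terminals).
Nodal analysis, taking node 2 as the 0 V reference.
Source V1 fixes V_0 = 10 V.
KCL at each unknown node (sum of currents leaving = 0; resistances in Ω):
  Node 1: (V_1 - 10)/2.2 + (V_1 - 0)/91000 + (V_1 - 0)/1.5 = 0
Collecting terms: 1.121 × V_1 = 4.545  =>  V_1 = 4.054 V
V_th = V_1 - V_2 = 4.054 - 0 = 4.054 V
Step 2 — R_th: zero the source — replace V1 by a short circuit (node 2 merges into node 0) — and find the resistance seen between A (node 1) and B (node 0).
Reduce the network between node 1 (A) and node 0 (B) by series/parallel combination:
  Rp1 = R1 ‖ R2 ‖ R3 (parallel, all between nodes 0 and 1) = 1/(1/2.2 + 1/91000 + 1/1.5) = 0.8919 Ω
R_th = 0.8919 Ω

Final answer: V_th = 4.054 V, R_th = 0.8919 Ω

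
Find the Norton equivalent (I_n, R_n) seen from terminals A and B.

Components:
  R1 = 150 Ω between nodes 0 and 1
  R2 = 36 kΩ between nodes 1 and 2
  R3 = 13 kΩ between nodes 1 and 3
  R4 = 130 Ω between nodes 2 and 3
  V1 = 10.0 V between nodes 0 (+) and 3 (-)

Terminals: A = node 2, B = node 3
Find the Thévenin equivalent first; then I_n = V_th/R_th and R_n = R_th.
Step 1 — V_th is the open-circuit voltage V_A - V_B (nothing connected across the terminals).
Nodal analysis, taking node 3 as the 0 V reference.
Source V1 fixes V_0 = 10 V.
KCL at each unknown node (sum of currents leaving = 0; resistances in Ω):
  Node 1: (V_1 - 10)/150 + (V_1 - V_2)/36000 + (V_1 - 0)/13000 = 0
  Node 2: (V_2 - V_1)/36000 + (V_2 - 0)/130 = 0
Collecting terms (coefficients in siemens):
  0.006771·V_1 - 0.00002778·V_2 = 0.06667
  0.00772·V_2 - 0.00002778·V_1 = 0
Determinant D = (0.006771)(0.00772) - (-0.00002778)(-0.00002778) = 0.00005227
V_1 = [(0.06667)(0.00772) - (-0.00002778)(0)]/D = 9.846 V
V_2 = [(0.006771)(0) - (0.06667)(-0.00002778)]/D = 0.03543 V
V_th = V_2 - V_3 = 0.03543 - 0 = 0.03543 V
Step 2 — R_th: zero the source — replace V1 by a short circuit (node 3 merges into node 0) — and find the resistance seen between A (node 2) and B (node 0).
Reduce the network between node 2 (A) and node 0 (B) by series/parallel combination:
  Rp1 = R1 ‖ R3 (parallel, both between nodes 0 and 1) = 1/(1/150 + 1/13000) = 148.3 Ω
  Rs1 = R2 + Rp1 (series, joined only at node 1) = 36000 + 148.3 = 36150 Ω
  Rp2 = R4 ‖ Rs1 (parallel, both between nodes 0 and 2) = 1/(1/130 + 1/36150) = 129.5 Ω
R_th = 129.5 Ω
I_n = V_th/R_th = 0.03543/129.5 = 0.0002735 A, and R_n = R_th = 129.5 Ω

Final answer: I_n = 0.0002735 A, R_n = 129.5 Ω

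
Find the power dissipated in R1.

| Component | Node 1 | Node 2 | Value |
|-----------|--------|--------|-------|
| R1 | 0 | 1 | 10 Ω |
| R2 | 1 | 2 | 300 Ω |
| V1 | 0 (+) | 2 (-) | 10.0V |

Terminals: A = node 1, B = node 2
Nodal analysis, taking node 2 as the 0 V reference.
Source V1 fixes V_0 = 10 V.
KCL at each unknown node (sum of currents leaving = 0; resistances in Ω):
  Node 1: (V_1 - 10)/10 + (V_1 - 0)/300 = 0
Collecting terms: 0.1033 × V_1 = 1  =>  V_1 = 9.677 V
I_R1 = (V_0 - V_1)/R1 = (10 - 9.677)/10 = 0.03226 A
P_R1 = I_R1² × R1 = (0.03226)² × 10 = 0.01041 W

Final answer: 0.01041 W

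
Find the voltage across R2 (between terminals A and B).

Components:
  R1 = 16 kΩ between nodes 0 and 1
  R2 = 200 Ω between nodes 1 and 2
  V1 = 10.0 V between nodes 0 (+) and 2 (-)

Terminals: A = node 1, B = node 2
R1 and R2 are in series across V1 (node 0 → node 1 → node 2), and the output A–B is taken across R2, so this is a voltage divider.
Series current: I = V1/(R1 + R2) = 10/(16000 + 200) = 10/16200 = 0.0006173 A
V_R2 = I × R2 = V1 × R2/(R1 + R2) = 10 × 200/16200 = 0.1235 V

Final answer: 0.1235 V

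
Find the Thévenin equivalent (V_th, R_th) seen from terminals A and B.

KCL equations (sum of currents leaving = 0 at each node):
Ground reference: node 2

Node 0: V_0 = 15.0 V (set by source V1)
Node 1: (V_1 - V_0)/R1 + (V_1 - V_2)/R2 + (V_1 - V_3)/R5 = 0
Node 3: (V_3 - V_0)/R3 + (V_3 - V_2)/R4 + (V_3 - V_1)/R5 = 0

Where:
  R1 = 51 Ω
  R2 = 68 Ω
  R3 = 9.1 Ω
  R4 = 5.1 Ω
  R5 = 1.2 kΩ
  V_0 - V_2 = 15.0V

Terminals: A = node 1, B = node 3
Step 1 — V_th is the open-circuit voltage V_A - V_B (nothing connected across the terminals).
Nodal analysis, taking node 2 as the 0 V reference.
Source V1 fixes V_0 = 15 V.
KCL at each unknown node (sum of currents leaving = 0; resistances in Ω):
  Node 1: (V_1 - 15)/51 + (V_1 - 0)/68 + (V_1 - V_3)/1200 = 0
  Node 3: (V_3 - 15)/9.1 + (V_3 - 0)/5.1 + (V_3 - V_1)/1200 = 0
Collecting terms (coefficients in siemens):
  0.03515·V_1 - 0.0008333·V_3 = 0.2941
  0.3068·V_3 - 0.0008333·V_1 = 1.648
Determinant D = (0.03515)(0.3068) - (-0.0008333)(-0.0008333) = 0.01078
V_1 = [(0.2941)(0.3068) - (-0.0008333)(1.648)]/D = 8.496 V
V_3 = [(0.03515)(1.648) - (0.2941)(-0.0008333)]/D = 5.396 V
V_th = V_1 - V_3 = 8.496 - 5.396 = 3.1 V
Step 2 — R_th: zero the source — replace V1 by a short circuit (node 2 merges into node 0) — and find the resistance seen between A (node 1) and B (node 3).
Reduce the network between node 1 (A) and node 3 (B) by series/parallel combination:
  Rp1 = R1 ‖ R2 (parallel, both between nodes 0 and 1) = 1/(1/51 + 1/68) = 29.14 Ω
  Rp2 = R3 ‖ R4 (parallel, both between nodes 0 and 3) = 1/(1/9.1 + 1/5.1) = 3.268 Ω
  Rs1 = Rp1 + Rp2 (series, joined only at node 0) = 29.14 + 3.268 = 32.41 Ω
  Rp3 = R5 ‖ Rs1 (parallel, both between nodes 1 and 3) = 1/(1/1200 + 1/32.41) = 31.56 Ω
R_th = 31.56 Ω

Final answer: V_th = 3.1 V, R_th = 31.56 Ω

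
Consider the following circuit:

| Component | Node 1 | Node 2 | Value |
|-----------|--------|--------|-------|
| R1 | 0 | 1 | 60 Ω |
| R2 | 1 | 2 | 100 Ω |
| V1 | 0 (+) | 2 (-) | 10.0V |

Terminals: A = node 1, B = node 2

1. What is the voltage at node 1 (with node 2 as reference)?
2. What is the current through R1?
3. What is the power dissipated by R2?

Nodal analysis, taking node 2 as the 0 V reference.
Source V1 fixes V_0 = 10 V.
KCL at each unknown node (sum of currents leaving = 0; resistances in Ω):
  Node 1: (V_1 - 10)/60 + (V_1 - 0)/100 = 0
Collecting terms: 0.02667 × V_1 = 0.1667  =>  V_1 = 6.25 V
Part 1:
  Read off the nodal solution: V_1 = 6.25 V
Part 2:
  I_R1 = (V_0 - V_1)/R1 = (10 - 6.25)/60 = 0.0625 A
  Magnitude: I_R1 = 0.0625 A
Part 3:
  I_R2 = (V_1 - V_2)/R2 = (6.25 - 0)/100 = 0.0625 A
  P_R2 = I_R2² × R2 = (0.0625)² × 100 = 0.3906 W

Final answers:
1. V_1 = 6.25 V
2. I_R1 = 0.0625 A
3. P_R2 = 0.3906 W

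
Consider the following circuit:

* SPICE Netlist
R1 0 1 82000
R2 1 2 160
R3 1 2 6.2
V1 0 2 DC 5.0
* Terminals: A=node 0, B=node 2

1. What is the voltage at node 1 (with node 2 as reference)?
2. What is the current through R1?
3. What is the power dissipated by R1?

Nodal analysis, taking node 2 as the 0 V reference.
Source V1 fixes V_0 = 5 V.
KCL at each unknown node (sum of currents leaving = 0; resistances in Ω):
  Node 1: (V_1 - 5)/82000 + (V_1 - 0)/160 + (V_1 - 0)/6.2 = 0
Collecting terms: 0.1676 × V_1 = 0.00006098  =>  V_1 = 0.0003639 V
Part 1:
  Read off the nodal solution: V_1 = 0.0003639 V
Part 2:
  I_R1 = (V_0 - V_1)/R1 = (5 - 0.0003639)/82000 = 0.00006097 A
  Magnitude: I_R1 = 0.00006097 A
Part 3:
  I_R1 = (V_0 - V_1)/R1 = (5 - 0.0003639)/82000 = 0.00006097 A
  P_R1 = I_R1² × R1 = (0.00006097)² × 82000 = 0.0003048 W

Final answers:
1. V_1 = 0.0003639 V
2. I_R1 = 6.097e-05 A
3. P_R1 = 0.0003048 W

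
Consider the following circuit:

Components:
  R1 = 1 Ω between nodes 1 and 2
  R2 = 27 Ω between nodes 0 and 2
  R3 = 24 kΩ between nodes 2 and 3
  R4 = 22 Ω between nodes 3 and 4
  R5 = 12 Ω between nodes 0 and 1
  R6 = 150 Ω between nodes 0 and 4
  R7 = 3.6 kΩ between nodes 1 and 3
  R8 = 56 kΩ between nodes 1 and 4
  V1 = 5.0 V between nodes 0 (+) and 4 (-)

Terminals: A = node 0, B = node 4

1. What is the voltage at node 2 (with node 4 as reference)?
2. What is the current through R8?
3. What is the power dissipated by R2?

Nodal analysis, taking node 4 as the 0 V reference.
Source V1 fixes V_0 = 5 V.
KCL at each unknown node (sum of currents leaving = 0; resistances in Ω):
  Node 1: (V_1 - V_2)/1 + (V_1 - 5)/12 + (V_1 - V_3)/3600 + (V_1 - 0)/56000 = 0
  Node 2: (V_2 - V_1)/1 + (V_2 - 5)/27 + (V_2 - V_3)/24000 = 0
  Node 3: (V_3 - V_2)/24000 + (V_3 - 0)/22 + (V_3 - V_1)/3600 = 0
Collecting terms (coefficients in siemens):
  1.084·V_1 - 1·V_2 - 0.0002778·V_3 = 0.4167
  1.037·V_2 - 1·V_1 - 0.00004167·V_3 = 0.1852
  0.04577·V_3 - 0.0002778·V_1 - 0.00004167·V_2 = 0
Solving these 3 simultaneous equations (Gaussian elimination) gives:
  V_1 = 4.986 V, V_2 = 4.986 V, V_3 = 0.0348 V
Part 1:
  Read off the nodal solution: V_2 = 4.986 V
Part 2:
  I_R8 = (V_1 - V_4)/R8 = (4.986 - 0)/56000 = 0.00008904 A
  Magnitude: I_R8 = 0.00008904 A
Part 3:
  I_R2 = (V_0 - V_2)/R2 = (5 - 4.986)/27 = 0.0005064 A
  P_R2 = I_R2² × R2 = (0.0005064)² × 27 = 0.000006923 W

Final answers:
1. V_2 = 4.986 V
2. I_R8 = 8.904e-05 A
3. P_R2 = 6.923e-06 W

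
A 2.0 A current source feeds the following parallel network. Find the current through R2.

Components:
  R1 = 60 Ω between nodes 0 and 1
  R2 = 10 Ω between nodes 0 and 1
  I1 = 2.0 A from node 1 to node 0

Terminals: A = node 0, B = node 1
All resistors sit directly between nodes 0 and 1, so they are in parallel and share one voltage V; the full source current 2 A splits among them.
1/R_par = 1/60 + 1/10 = 0.1167 S  =>  R_par = 8.571 Ω
V = I × R_par = 2 × 8.571 = 17.14 V
I_R2 = V/R2 = 17.14/10 = 1.714 A

Final answer: 1.714 A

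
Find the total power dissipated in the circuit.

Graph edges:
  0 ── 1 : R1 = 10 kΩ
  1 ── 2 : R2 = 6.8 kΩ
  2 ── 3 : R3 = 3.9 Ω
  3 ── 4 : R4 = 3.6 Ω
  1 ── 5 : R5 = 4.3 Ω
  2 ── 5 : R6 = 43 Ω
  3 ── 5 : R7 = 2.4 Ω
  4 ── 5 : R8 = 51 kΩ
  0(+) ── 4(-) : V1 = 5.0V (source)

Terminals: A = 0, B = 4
Nodal analysis, taking node 4 as the 0 V reference.
Source V1 fixes V_0 = 5 V.
KCL at each unknown node (sum of currents leaving = 0; resistances in Ω):
  Node 1: (V_1 - 5)/10000 + (V_1 - V_2)/6800 + (V_1 - V_5)/4.3 = 0
  Node 2: (V_2 - V_1)/6800 + (V_2 - V_3)/3.9 + (V_2 - V_5)/43 = 0
  Node 3: (V_3 - V_2)/3.9 + (V_3 - 0)/3.6 + (V_3 - V_5)/2.4 = 0
  Node 5: (V_5 - V_1)/4.3 + (V_5 - V_2)/43 + (V_5 - V_3)/2.4 + (V_5 - 0)/51000 = 0
Collecting terms (coefficients in siemens):
  0.2328·V_1 - 0.0001471·V_2 - 0.2326·V_5 = 0.0005
  0.2798·V_2 - 0.0001471·V_1 - 0.2564·V_3 - 0.02326·V_5 = 0
  0.9509·V_3 - 0.2564·V_2 - 0.4167·V_5 = 0
  0.6725·V_5 - 0.2326·V_1 - 0.02326·V_2 - 0.4167·V_3 = 0
Solving these 4 simultaneous equations (Gaussian elimination) gives:
  V_1 = 0.005083 V, V_2 = 0.001894 V, V_3 = 0.001798 V, V_5 = 0.002937 V
Power in each resistor, P = (ΔV)²/R:
  P_R1 = (5 - 0.005083)²/10000 = 0.002495 W
  P_R2 = (0.005083 - 0.001894)²/6800 = 0.000000001495 W
  P_R3 = (0.001894 - 0.001798)²/3.9 = 0.000000002384 W
  P_R4 = (0.001798 - 0)²/3.6 = 0.000000898 W
  P_R5 = (0.005083 - 0.002937)²/4.3 = 0.000001071 W
  P_R6 = (0.001894 - 0.002937)²/43 = 0.00000002529 W
  P_R7 = (0.001798 - 0.002937)²/2.4 = 0.0000005408 W
  P_R8 = (0 - 0.002937)²/51000 = 0.0000000001692 W
P_total = P_R1 + P_R2 + P_R3 + P_R4 + P_R5 + P_R6 + P_R7 + P_R8 = 0.002497 W

Final answer: 0.002497 W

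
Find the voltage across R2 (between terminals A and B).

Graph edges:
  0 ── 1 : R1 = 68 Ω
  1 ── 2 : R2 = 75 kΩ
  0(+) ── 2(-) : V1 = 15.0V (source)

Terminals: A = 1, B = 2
R1 and R2 are in series across V1 (node 0 → node 1 → node 2), and the output A–B is taken across R2, so this is a voltage divider.
Series current: I = V1/(R1 + R2) = 15/(68 + 75000) = 15/75070 = 0.0001998 A
V_R2 = I × R2 = V1 × R2/(R1 + R2) = 15 × 75000/75070 = 14.99 V

Final answer: 14.99 V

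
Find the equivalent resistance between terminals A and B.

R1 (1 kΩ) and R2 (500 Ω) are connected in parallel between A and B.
Reduce the network between node 0 (A) and node 1 (B) by series/parallel combination:
  Rp1 = R1 ‖ R2 (parallel, both between nodes 0 and 1) = 1/(1/1000 + 1/500) = 333.3 Ω
R_eq = 333.3 Ω

Final answer: 333.3 Ω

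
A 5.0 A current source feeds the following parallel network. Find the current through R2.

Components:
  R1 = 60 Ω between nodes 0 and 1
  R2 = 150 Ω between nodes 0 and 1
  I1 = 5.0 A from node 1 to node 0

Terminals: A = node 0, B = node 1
All resistors sit directly between nodes 0 and 1, so they are in parallel and share one voltage V; the full source current 5 A splits among them.
1/R_par = 1/60 + 1/150 = 0.02333 S  =>  R_par = 42.86 Ω
V = I × R_par = 5 × 42.86 = 214.3 V
I_R2 = V/R2 = 214.3/150 = 1.429 A

Final answer: 1.429 A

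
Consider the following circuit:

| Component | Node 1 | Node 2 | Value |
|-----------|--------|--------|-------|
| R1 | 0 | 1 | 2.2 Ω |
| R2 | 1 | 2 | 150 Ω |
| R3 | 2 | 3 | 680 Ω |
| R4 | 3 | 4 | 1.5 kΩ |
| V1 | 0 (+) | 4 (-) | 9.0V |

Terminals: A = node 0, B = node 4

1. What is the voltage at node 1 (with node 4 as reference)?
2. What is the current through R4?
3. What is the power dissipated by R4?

Nodal analysis, taking node 4 as the 0 V reference.
Source V1 fixes V_0 = 9 V.
KCL at each unknown node (sum of currents leaving = 0; resistances in Ω):
  Node 1: (V_1 - 9)/2.2 + (V_1 - V_2)/150 = 0
  Node 2: (V_2 - V_1)/150 + (V_2 - V_3)/680 = 0
  Node 3: (V_3 - V_2)/680 + (V_3 - 0)/1500 = 0
Collecting terms (coefficients in siemens):
  0.4612·V_1 - 0.006667·V_2 = 4.091
  0.008137·V_2 - 0.006667·V_1 - 0.001471·V_3 = 0
  0.002137·V_3 - 0.001471·V_2 = 0
Solving these 3 simultaneous equations (Gaussian elimination) gives:
  V_1 = 8.992 V, V_2 = 8.413 V, V_3 = 5.789 V
Part 1:
  Read off the nodal solution: V_1 = 8.992 V
Part 2:
  I_R4 = (V_3 - V_4)/R4 = (5.789 - 0)/1500 = 0.003859 A
  Magnitude: I_R4 = 0.003859 A
Part 3:
  I_R4 = (V_3 - V_4)/R4 = (5.789 - 0)/1500 = 0.003859 A
  P_R4 = I_R4² × R4 = (0.003859)² × 1500 = 0.02234 W

Final answers:
1. V_1 = 8.992 V
2. I_R4 = 0.003859 A
3. P_R4 = 0.02234 W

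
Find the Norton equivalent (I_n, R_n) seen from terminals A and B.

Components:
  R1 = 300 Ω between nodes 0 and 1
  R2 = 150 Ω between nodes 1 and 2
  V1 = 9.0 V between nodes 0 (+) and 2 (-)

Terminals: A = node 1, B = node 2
Find the Thévenin equivalent first; then I_n = V_th/R_th and R_n = R_th.
Step 1 — V_th is the open-circuit voltage V_A - V_B (nothing connected across the terminals).
Nodal analysis, taking node 2 as the 0 V reference.
Source V1 fixes V_0 = 9 V.
KCL at each unknown node (sum of currents leaving = 0; resistances in Ω):
  Node 1: (V_1 - 9)/300 + (V_1 - 0)/150 = 0
Collecting terms: 0.01 × V_1 = 0.03  =>  V_1 = 3 V
V_th = V_1 - V_2 = 3 - 0 = 3 V
Step 2 — R_th: zero the source — replace V1 by a short circuit (node 2 merges into node 0) — and find the resistance seen between A (node 1) and B (node 0).
Reduce the network between node 1 (A) and node 0 (B) by series/parallel combination:
  Rp1 = R1 ‖ R2 (parallel, both between nodes 0 and 1) = 1/(1/300 + 1/150) = 100 Ω
R_th = 100 Ω
I_n = V_th/R_th = 3/100 = 0.03 A, and R_n = R_th = 100 Ω

Final answer: I_n = 0.03 A, R_n = 100 Ω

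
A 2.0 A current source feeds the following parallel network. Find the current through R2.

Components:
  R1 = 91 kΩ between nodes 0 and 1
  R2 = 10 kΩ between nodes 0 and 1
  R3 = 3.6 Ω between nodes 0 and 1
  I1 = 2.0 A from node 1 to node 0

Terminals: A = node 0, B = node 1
All resistors sit directly between nodes 0 and 1, so they are in parallel and share one voltage V; the full source current 2 A splits among them.
1/R_par = 1/91000 + 1/10000 + 1/3.6 = 0.2779 S  =>  R_par = 3.599 Ω
V = I × R_par = 2 × 3.599 = 7.197 V
I_R2 = V/R2 = 7.197/10000 = 0.0007197 A

Final answer: 0.0007197 A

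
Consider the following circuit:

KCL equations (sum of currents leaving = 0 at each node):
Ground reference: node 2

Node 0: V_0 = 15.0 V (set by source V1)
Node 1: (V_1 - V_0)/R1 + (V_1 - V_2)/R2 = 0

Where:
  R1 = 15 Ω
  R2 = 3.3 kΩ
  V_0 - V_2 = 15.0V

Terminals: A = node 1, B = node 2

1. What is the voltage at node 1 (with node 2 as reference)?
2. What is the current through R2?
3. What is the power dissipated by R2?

Nodal analysis, taking node 2 as the 0 V reference.
Source V1 fixes V_0 = 15 V.
KCL at each unknown node (sum of currents leaving = 0; resistances in Ω):
  Node 1: (V_1 - 15)/15 + (V_1 - 0)/3300 = 0
Collecting terms: 0.06697 × V_1 = 1  =>  V_1 = 14.93 V
Part 1:
  Read off the nodal solution: V_1 = 14.93 V
Part 2:
  I_R2 = (V_1 - V_2)/R2 = (14.93 - 0)/3300 = 0.004525 A
  Magnitude: I_R2 = 0.004525 A
Part 3:
  I_R2 = (V_1 - V_2)/R2 = (14.93 - 0)/3300 = 0.004525 A
  P_R2 = I_R2² × R2 = (0.004525)² × 3300 = 0.06757 W

Final answers:
1. V_1 = 14.93 V
2. I_R2 = 0.004525 A
3. P_R2 = 0.06757 W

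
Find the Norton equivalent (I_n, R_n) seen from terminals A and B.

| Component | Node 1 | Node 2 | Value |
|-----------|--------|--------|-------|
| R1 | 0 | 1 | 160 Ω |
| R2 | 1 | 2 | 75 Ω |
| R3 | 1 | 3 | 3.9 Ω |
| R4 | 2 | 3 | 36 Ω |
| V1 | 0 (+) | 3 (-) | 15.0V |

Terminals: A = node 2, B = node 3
Find the Thévenin equivalent first; then I_n = V_th/R_th and R_n = R_th.
Step 1 — V_th is the open-circuit voltage V_A - V_B (nothing connected across the terminals).
Nodal analysis, taking node 3 as the 0 V reference.
Source V1 fixes V_0 = 15 V.
KCL at each unknown node (sum of currents leaving = 0; resistances in Ω):
  Node 1: (V_1 - 15)/160 + (V_1 - V_2)/75 + (V_1 - 0)/3.9 = 0
  Node 2: (V_2 - V_1)/75 + (V_2 - 0)/36 = 0
Collecting terms (coefficients in siemens):
  0.276·V_1 - 0.01333·V_2 = 0.09375
  0.04111·V_2 - 0.01333·V_1 = 0
Determinant D = (0.276)(0.04111) - (-0.01333)(-0.01333) = 0.01117
V_1 = [(0.09375)(0.04111) - (-0.01333)(0)]/D = 0.3451 V
V_2 = [(0.276)(0) - (0.09375)(-0.01333)]/D = 0.1119 V
V_th = V_2 - V_3 = 0.1119 - 0 = 0.1119 V
Step 2 — R_th: zero the source — replace V1 by a short circuit (node 3 merges into node 0) — and find the resistance seen between A (node 2) and B (node 0).
Reduce the network between node 2 (A) and node 0 (B) by series/parallel combination:
  Rp1 = R1 ‖ R3 (parallel, both between nodes 0 and 1) = 1/(1/160 + 1/3.9) = 3.807 Ω
  Rs1 = R2 + Rp1 (series, joined only at node 1) = 75 + 3.807 = 78.81 Ω
  Rp2 = R4 ‖ Rs1 (parallel, both between nodes 0 and 2) = 1/(1/36 + 1/78.81) = 24.71 Ω
R_th = 24.71 Ω
I_n = V_th/R_th = 0.1119/24.71 = 0.004529 A, and R_n = R_th = 24.71 Ω

Final answer: I_n = 0.004529 A, R_n = 24.71 Ω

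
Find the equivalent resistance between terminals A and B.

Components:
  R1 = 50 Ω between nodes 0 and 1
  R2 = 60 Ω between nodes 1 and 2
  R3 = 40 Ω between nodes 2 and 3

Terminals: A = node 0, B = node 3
Reduce the network between node 0 (A) and node 3 (B) by series/parallel combination:
  Rs1 = R1 + R2 (series, joined only at node 1) = 50 + 60 = 110 Ω
  Rs2 = R3 + Rs1 (series, joined only at node 2) = 40 + 110 = 150 Ω
R_eq = 150 Ω

Final answer: 150 Ω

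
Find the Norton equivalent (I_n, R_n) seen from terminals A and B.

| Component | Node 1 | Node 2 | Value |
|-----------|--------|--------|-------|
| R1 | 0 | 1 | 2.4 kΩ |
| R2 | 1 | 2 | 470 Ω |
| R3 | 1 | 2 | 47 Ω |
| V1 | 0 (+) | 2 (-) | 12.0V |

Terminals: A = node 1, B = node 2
Find the Thévenin equivalent first; then I_n = V_th/R_th and R_n = R_th.
Step 1 — V_th is the open-circuit voltage V_A - V_B (nothing connected across the terminals).
Nodal analysis, taking node 2 as the 0 V reference.
Source V1 fixes V_0 = 12 V.
KCL at each unknown node (sum of currents leaving = 0; resistances in Ω):
  Node 1: (V_1 - 12)/2400 + (V_1 - 0)/470 + (V_1 - 0)/47 = 0
Collecting terms: 0.02382 × V_1 = 0.005  =>  V_1 = 0.2099 V
V_th = V_1 - V_2 = 0.2099 - 0 = 0.2099 V
Step 2 — R_th: zero the source — replace V1 by a short circuit (node 2 merges into node 0) — and find the resistance seen between A (node 1) and B (node 0).
Reduce the network between node 1 (A) and node 0 (B) by series/parallel combination:
  Rp1 = R1 ‖ R2 ‖ R3 (parallel, all between nodes 0 and 1) = 1/(1/2400 + 1/470 + 1/47) = 41.98 Ω
R_th = 41.98 Ω
I_n = V_th/R_th = 0.2099/41.98 = 0.005 A, and R_n = R_th = 41.98 Ω

Final answer: I_n = 0.005 A, R_n = 41.98 Ω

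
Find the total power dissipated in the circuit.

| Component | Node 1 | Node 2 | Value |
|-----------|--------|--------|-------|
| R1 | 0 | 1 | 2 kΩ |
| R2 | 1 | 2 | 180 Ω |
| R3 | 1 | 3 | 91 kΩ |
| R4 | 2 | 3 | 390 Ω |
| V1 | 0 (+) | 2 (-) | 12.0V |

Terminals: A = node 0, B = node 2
Nodal analysis, taking node 2 as the 0 V reference.
Source V1 fixes V_0 = 12 V.
KCL at each unknown node (sum of currents leaving = 0; resistances in Ω):
  Node 1: (V_1 - 12)/2000 + (V_1 - 0)/180 + (V_1 - V_3)/91000 = 0
  Node 3: (V_3 - V_1)/91000 + (V_3 - 0)/390 = 0
Collecting terms (coefficients in siemens):
  0.006067·V_1 - 0.00001099·V_3 = 0.006
  0.002575·V_3 - 0.00001099·V_1 = 0
Determinant D = (0.006067)(0.002575) - (-0.00001099)(-0.00001099) = 0.00001562
V_1 = [(0.006)(0.002575) - (-0.00001099)(0)]/D = 0.989 V
V_3 = [(0.006067)(0) - (0.006)(-0.00001099)]/D = 0.004221 V
Power in each resistor, P = (ΔV)²/R:
  P_R1 = (12 - 0.989)²/2000 = 0.06062 W
  P_R2 = (0.989 - 0)²/180 = 0.005434 W
  P_R3 = (0.989 - 0.004221)²/91000 = 0.00001066 W
  P_R4 = (0 - 0.004221)²/390 = 0.00000004568 W
P_total = P_R1 + P_R2 + P_R3 + P_R4 = 0.06607 W

Final answer: 0.06607 W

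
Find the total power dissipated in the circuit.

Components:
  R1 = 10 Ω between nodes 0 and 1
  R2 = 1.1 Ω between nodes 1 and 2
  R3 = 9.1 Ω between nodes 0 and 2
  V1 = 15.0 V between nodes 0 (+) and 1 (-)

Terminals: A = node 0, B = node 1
Nodal analysis, taking node 1 as the 0 V reference.
Source V1 fixes V_0 = 15 V.
KCL at each unknown node (sum of currents leaving = 0; resistances in Ω):
  Node 2: (V_2 - 0)/1.1 + (V_2 - 15)/9.1 = 0
Collecting terms: 1.019 × V_2 = 1.648  =>  V_2 = 1.618 V
Power in each resistor, P = (ΔV)²/R:
  P_R1 = (15 - 0)²/10 = 22.5 W
  P_R2 = (0 - 1.618)²/1.1 = 2.379 W
  P_R3 = (15 - 1.618)²/9.1 = 19.68 W
P_total = P_R1 + P_R2 + P_R3 = 44.56 W

Final answer: 44.56 W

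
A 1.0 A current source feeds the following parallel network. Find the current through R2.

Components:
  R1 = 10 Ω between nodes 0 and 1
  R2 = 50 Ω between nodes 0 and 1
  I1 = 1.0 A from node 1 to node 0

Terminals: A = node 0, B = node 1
All resistors sit directly between nodes 0 and 1, so they are in parallel and share one voltage V; the full source current 1 A splits among them.
1/R_par = 1/10 + 1/50 = 0.12 S  =>  R_par = 8.333 Ω
V = I × R_par = 1 × 8.333 = 8.333 V
I_R2 = V/R2 = 8.333/50 = 0.1667 A

Final answer: 0.1667 A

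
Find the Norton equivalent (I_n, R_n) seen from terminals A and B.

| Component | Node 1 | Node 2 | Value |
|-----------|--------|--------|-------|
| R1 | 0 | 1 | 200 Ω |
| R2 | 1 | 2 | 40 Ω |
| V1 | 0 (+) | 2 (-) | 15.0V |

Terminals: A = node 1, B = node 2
Find the Thévenin equivalent first; then I_n = V_th/R_th and R_n = R_th.
Step 1 — V_th is the open-circuit voltage V_A - V_B (nothing connected across the terminals).
Nodal analysis, taking node 2 as the 0 V reference.
Source V1 fixes V_0 = 15 V.
KCL at each unknown node (sum of currents leaving = 0; resistances in Ω):
  Node 1: (V_1 - 15)/200 + (V_1 - 0)/40 = 0
Collecting terms: 0.03 × V_1 = 0.075  =>  V_1 = 2.5 V
V_th = V_1 - V_2 = 2.5 - 0 = 2.5 V
Step 2 — R_th: zero the source — replace V1 by a short circuit (node 2 merges into node 0) — and find the resistance seen between A (node 1) and B (node 0).
Reduce the network between node 1 (A) and node 0 (B) by series/parallel combination:
  Rp1 = R1 ‖ R2 (parallel, both between nodes 0 and 1) = 1/(1/200 + 1/40) = 33.33 Ω
R_th = 33.33 Ω
I_n = V_th/R_th = 2.5/33.33 = 0.075 A, and R_n = R_th = 33.33 Ω

Final answer: I_n = 0.075 A, R_n = 33.33 Ω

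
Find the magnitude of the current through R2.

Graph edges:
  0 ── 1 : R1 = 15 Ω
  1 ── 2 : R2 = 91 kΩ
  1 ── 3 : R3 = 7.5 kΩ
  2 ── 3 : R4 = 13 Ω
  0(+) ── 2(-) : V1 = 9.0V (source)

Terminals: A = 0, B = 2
Nodal analysis, taking node 2 as the 0 V reference.
Source V1 fixes V_0 = 9 V.
KCL at each unknown node (sum of currents leaving = 0; resistances in Ω):
  Node 1: (V_1 - 9)/15 + (V_1 - 0)/91000 + (V_1 - V_3)/7500 = 0
  Node 3: (V_3 - V_1)/7500 + (V_3 - 0)/13 = 0
Collecting terms (coefficients in siemens):
  0.06681·V_1 - 0.0001333·V_3 = 0.6
  0.07706·V_3 - 0.0001333·V_1 = 0
Determinant D = (0.06681)(0.07706) - (-0.0001333)(-0.0001333) = 0.005148
V_1 = [(0.6)(0.07706) - (-0.0001333)(0)]/D = 8.981 V
V_3 = [(0.06681)(0) - (0.6)(-0.0001333)]/D = 0.01554 V
I_R2 = (V_1 - V_2)/R2 = (8.981 - 0)/91000 = 0.00009869 A
|I_R2| = 0.00009869 A

Final answer: |I_R2| = 9.869e-05 A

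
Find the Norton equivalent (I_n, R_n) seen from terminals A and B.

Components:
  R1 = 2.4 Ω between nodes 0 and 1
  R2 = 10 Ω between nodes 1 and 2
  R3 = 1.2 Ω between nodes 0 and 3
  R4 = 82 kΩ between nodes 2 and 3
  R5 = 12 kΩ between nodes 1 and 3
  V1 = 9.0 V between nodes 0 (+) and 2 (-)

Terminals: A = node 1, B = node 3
Find the Thévenin equivalent first; then I_n = V_th/R_th and R_n = R_th.
Step 1 — V_th is the open-circuit voltage V_A - V_B (nothing connected across the terminals).
Nodal analysis, taking node 2 as the 0 V reference.
Source V1 fixes V_0 = 9 V.
KCL at each unknown node (sum of currents leaving = 0; resistances in Ω):
  Node 1: (V_1 - 9)/2.4 + (V_1 - 0)/10 + (V_1 - V_3)/12000 = 0
  Node 3: (V_3 - 9)/1.2 + (V_3 - 0)/82000 + (V_3 - V_1)/12000 = 0
Collecting terms (coefficients in siemens):
  0.5168·V_1 - 0.00008333·V_3 = 3.75
  0.8334·V_3 - 0.00008333·V_1 = 7.5
Determinant D = (0.5168)(0.8334) - (-0.00008333)(-0.00008333) = 0.4307
V_1 = [(3.75)(0.8334) - (-0.00008333)(7.5)]/D = 7.258 V
V_3 = [(0.5168)(7.5) - (3.75)(-0.00008333)]/D = 9 V
V_th = V_1 - V_3 = 7.258 - 9 = -1.741 V
Step 2 — R_th: zero the source — replace V1 by a short circuit (node 2 merges into node 0) — and find the resistance seen between A (node 1) and B (node 3).
Reduce the network between node 1 (A) and node 3 (B) by series/parallel combination:
  Rp1 = R1 ‖ R2 (parallel, both between nodes 0 and 1) = 1/(1/2.4 + 1/10) = 1.935 Ω
  Rp2 = R3 ‖ R4 (parallel, both between nodes 0 and 3) = 1/(1/1.2 + 1/82000) = 1.2 Ω
  Rs1 = Rp1 + Rp2 (series, joined only at node 0) = 1.935 + 1.2 = 3.135 Ω
  Rp3 = R5 ‖ Rs1 (parallel, both between nodes 1 and 3) = 1/(1/12000 + 1/3.135) = 3.135 Ω
R_th = 3.135 Ω
I_n = V_th/R_th = -1.741/3.135 = -0.5555 A, and R_n = R_th = 3.135 Ω

Final answer: I_n = -0.5555 A, R_n = 3.135 Ω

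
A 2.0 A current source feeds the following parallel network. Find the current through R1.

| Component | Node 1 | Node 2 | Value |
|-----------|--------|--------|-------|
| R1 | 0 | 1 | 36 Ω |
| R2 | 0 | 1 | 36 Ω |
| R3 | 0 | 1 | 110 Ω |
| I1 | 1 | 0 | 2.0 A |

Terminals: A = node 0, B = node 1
All resistors sit directly between nodes 0 and 1, so they are in parallel and share one voltage V; the full source current 2 A splits among them.
1/R_par = 1/36 + 1/36 + 1/110 = 0.06465 S  =>  R_par = 15.47 Ω
V = I × R_par = 2 × 15.47 = 30.94 V
I_R1 = V/R1 = 30.94/36 = 0.8594 A

Final answer: 0.8594 A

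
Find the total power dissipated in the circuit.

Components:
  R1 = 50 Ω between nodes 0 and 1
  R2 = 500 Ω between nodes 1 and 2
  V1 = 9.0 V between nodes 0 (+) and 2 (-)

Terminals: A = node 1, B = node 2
Nodal analysis, taking node 2 as the 0 V reference.
Source V1 fixes V_0 = 9 V.
KCL at each unknown node (sum of currents leaving = 0; resistances in Ω):
  Node 1: (V_1 - 9)/50 + (V_1 - 0)/500 = 0
Collecting terms: 0.022 × V_1 = 0.18  =>  V_1 = 8.182 V
Power in each resistor, P = (ΔV)²/R:
  P_R1 = (9 - 8.182)²/50 = 0.01339 W
  P_R2 = (8.182 - 0)²/500 = 0.1339 W
P_total = P_R1 + P_R2 = 0.1473 W

Final answer: 0.1473 W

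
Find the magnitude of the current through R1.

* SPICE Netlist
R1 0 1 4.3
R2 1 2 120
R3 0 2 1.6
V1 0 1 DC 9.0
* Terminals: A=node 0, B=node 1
Nodal analysis, taking node 1 as the 0 V reference.
Source V1 fixes V_0 = 9 V.
KCL at each unknown node (sum of currents leaving = 0; resistances in Ω):
  Node 2: (V_2 - 0)/120 + (V_2 - 9)/1.6 = 0
Collecting terms: 0.6333 × V_2 = 5.625  =>  V_2 = 8.882 V
I_R1 = (V_0 - V_1)/R1 = (9 - 0)/4.3 = 2.093 A
|I_R1| = 2.093 A

Final answer: |I_R1| = 2.093 A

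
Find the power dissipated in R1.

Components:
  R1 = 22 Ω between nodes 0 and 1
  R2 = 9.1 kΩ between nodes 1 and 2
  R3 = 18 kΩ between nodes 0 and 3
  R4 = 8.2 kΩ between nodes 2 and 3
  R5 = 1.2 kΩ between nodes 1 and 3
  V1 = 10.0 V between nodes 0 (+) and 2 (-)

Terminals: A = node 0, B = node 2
Nodal analysis, taking node 2 as the 0 V reference.
Source V1 fixes V_0 = 10 V.
KCL at each unknown node (sum of currents leaving = 0; resistances in Ω):
  Node 1: (V_1 - 10)/22 + (V_1 - 0)/9100 + (V_1 - V_3)/1200 = 0
  Node 3: (V_3 - 10)/18000 + (V_3 - 0)/8200 + (V_3 - V_1)/1200 = 0
Collecting terms (coefficients in siemens):
  0.0464·V_1 - 0.0008333·V_3 = 0.4545
  0.001011·V_3 - 0.0008333·V_1 = 0.0005556
Determinant D = (0.0464)(0.001011) - (-0.0008333)(-0.0008333) = 0.00004621
V_1 = [(0.4545)(0.001011) - (-0.0008333)(0.0005556)]/D = 9.954 V
V_3 = [(0.0464)(0.0005556) - (0.4545)(-0.0008333)]/D = 8.756 V
I_R1 = (V_0 - V_1)/R1 = (10 - 9.954)/22 = 0.002092 A
P_R1 = I_R1² × R1 = (0.002092)² × 22 = 0.00009633 W

Final answer: 9.633e-05 W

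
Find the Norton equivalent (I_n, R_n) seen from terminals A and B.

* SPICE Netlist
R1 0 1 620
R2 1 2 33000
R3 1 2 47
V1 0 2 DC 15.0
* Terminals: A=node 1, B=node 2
Find the Thévenin equivalent first; then I_n = V_th/R_th and R_n = R_th.
Step 1 — V_th is the open-circuit voltage V_A - V_B (nothing connected across the terminals).
Nodal analysis, taking node 2 as the 0 V reference.
Source V1 fixes V_0 = 15 V.
KCL at each unknown node (sum of currents leaving = 0; resistances in Ω):
  Node 1: (V_1 - 15)/620 + (V_1 - 0)/33000 + (V_1 - 0)/47 = 0
Collecting terms: 0.02292 × V_1 = 0.02419  =>  V_1 = 1.056 V
V_th = V_1 - V_2 = 1.056 - 0 = 1.056 V
Step 2 — R_th: zero the source — replace V1 by a short circuit (node 2 merges into node 0) — and find the resistance seen between A (node 1) and B (node 0).
Reduce the network between node 1 (A) and node 0 (B) by series/parallel combination:
  Rp1 = R1 ‖ R2 ‖ R3 (parallel, all between nodes 0 and 1) = 1/(1/620 + 1/33000 + 1/47) = 43.63 Ω
R_th = 43.63 Ω
I_n = V_th/R_th = 1.056/43.63 = 0.02419 A, and R_n = R_th = 43.63 Ω

Final answer: I_n = 0.02419 A, R_n = 43.63 Ω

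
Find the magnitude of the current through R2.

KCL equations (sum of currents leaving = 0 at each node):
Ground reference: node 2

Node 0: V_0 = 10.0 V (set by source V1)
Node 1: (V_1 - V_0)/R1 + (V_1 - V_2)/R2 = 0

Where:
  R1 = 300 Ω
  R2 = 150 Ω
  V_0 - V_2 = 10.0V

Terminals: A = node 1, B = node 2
Nodal analysis, taking node 2 as the 0 V reference.
Source V1 fixes V_0 = 10 V.
KCL at each unknown node (sum of currents leaving = 0; resistances in Ω):
  Node 1: (V_1 - 10)/300 + (V_1 - 0)/150 = 0
Collecting terms: 0.01 × V_1 = 0.03333  =>  V_1 = 3.333 V
I_R2 = (V_1 - V_2)/R2 = (3.333 - 0)/150 = 0.02222 A
|I_R2| = 0.02222 A

Final answer: |I_R2| = 0.02222 A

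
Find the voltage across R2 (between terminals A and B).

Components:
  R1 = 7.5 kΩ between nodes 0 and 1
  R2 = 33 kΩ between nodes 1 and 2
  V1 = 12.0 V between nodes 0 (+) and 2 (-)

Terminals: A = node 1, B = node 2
R1 and R2 are in series across V1 (node 0 → node 1 → node 2), and the output A–B is taken across R2, so this is a voltage divider.
Series current: I = V1/(R1 + R2) = 12/(7500 + 33000) = 12/40500 = 0.0002963 A
V_R2 = I × R2 = V1 × R2/(R1 + R2) = 12 × 33000/40500 = 9.778 V

Final answer: 9.778 V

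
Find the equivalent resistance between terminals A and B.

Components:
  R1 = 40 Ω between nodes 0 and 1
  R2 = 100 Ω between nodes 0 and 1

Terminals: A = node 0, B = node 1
Reduce the network between node 0 (A) and node 1 (B) by series/parallel combination:
  Rp1 = R1 ‖ R2 (parallel, both between nodes 0 and 1) = 1/(1/40 + 1/100) = 28.57 Ω
R_eq = 28.57 Ω

Final answer: 28.57 Ω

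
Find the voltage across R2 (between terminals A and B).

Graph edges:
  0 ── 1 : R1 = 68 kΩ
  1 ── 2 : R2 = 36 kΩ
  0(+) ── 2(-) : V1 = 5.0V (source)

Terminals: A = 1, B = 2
R1 and R2 are in series across V1 (node 0 → node 1 → node 2), and the output A–B is taken across R2, so this is a voltage divider.
Series current: I = V1/(R1 + R2) = 5/(68000 + 36000) = 5/104000 = 0.00004808 A
V_R2 = I × R2 = V1 × R2/(R1 + R2) = 5 × 36000/104000 = 1.731 V

Final answer: 1.731 V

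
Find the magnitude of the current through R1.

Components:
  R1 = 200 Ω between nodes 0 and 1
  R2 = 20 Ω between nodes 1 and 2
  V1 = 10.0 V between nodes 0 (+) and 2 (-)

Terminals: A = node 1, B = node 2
Nodal analysis, taking node 2 as the 0 V reference.
Source V1 fixes V_0 = 10 V.
KCL at each unknown node (sum of currents leaving = 0; resistances in Ω):
  Node 1: (V_1 - 10)/200 + (V_1 - 0)/20 = 0
Collecting terms: 0.055 × V_1 = 0.05  =>  V_1 = 0.9091 V
I_R1 = (V_0 - V_1)/R1 = (10 - 0.9091)/200 = 0.04545 A
|I_R1| = 0.04545 A

Final answer: |I_R1| = 0.04545 A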